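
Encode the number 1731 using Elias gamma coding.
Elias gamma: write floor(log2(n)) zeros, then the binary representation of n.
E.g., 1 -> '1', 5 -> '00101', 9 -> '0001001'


num_bits = floor(log2(1731)) + 1 = 11
leading_zeros = num_bits - 1 = 10
binary(1731) = 11011000011

Elias gamma(1731) = '0000000000' + '11011000011' = 000000000011011000011 (21 bits)


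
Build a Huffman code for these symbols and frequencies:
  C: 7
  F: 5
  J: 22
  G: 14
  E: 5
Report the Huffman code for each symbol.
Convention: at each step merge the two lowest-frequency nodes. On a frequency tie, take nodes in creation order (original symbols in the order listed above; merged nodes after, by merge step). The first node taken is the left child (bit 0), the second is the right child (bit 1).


Huffman tree construction:
Step 1: Merge F(5) + E(5) = 10
Step 2: Merge C(7) + (F+E)(10) = 17
Step 3: Merge G(14) + (C+(F+E))(17) = 31
Step 4: Merge J(22) + (G+(C+(F+E)))(31) = 53
Read each symbol's code off the tree from the root (left child = 0, right child = 1).

Codes:
  C: 110 (length 3)
  F: 1110 (length 4)
  J: 0 (length 1)
  G: 10 (length 2)
  E: 1111 (length 4)
Average code length: 111/53 = 2.0943 bits/symbol


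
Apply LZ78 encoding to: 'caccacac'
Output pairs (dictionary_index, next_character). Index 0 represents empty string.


LZ78 encoding steps:
Dictionary: {0: ''}
Step 1: w='' (idx 0), next='c' -> output (0, 'c'), add 'c' as idx 1
Step 2: w='' (idx 0), next='a' -> output (0, 'a'), add 'a' as idx 2
Step 3: w='c' (idx 1), next='c' -> output (1, 'c'), add 'cc' as idx 3
Step 4: w='a' (idx 2), next='c' -> output (2, 'c'), add 'ac' as idx 4
Step 5: w='ac' (idx 4), end of input -> output (4, '')


Encoded: [(0, 'c'), (0, 'a'), (1, 'c'), (2, 'c'), (4, '')]


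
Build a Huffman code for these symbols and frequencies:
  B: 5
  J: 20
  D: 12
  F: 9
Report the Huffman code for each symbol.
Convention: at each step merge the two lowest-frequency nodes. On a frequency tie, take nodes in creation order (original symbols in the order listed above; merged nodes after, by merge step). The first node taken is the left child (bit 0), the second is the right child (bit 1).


Huffman tree construction:
Step 1: Merge B(5) + F(9) = 14
Step 2: Merge D(12) + (B+F)(14) = 26
Step 3: Merge J(20) + (D+(B+F))(26) = 46
Read each symbol's code off the tree from the root (left child = 0, right child = 1).

Codes:
  B: 110 (length 3)
  J: 0 (length 1)
  D: 10 (length 2)
  F: 111 (length 3)
Average code length: 86/46 = 1.8696 bits/symbol


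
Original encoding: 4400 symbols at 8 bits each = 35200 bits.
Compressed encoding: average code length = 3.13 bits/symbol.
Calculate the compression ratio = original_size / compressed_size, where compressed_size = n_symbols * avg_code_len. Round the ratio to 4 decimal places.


original_size = n_symbols * orig_bits = 4400 * 8 = 35200 bits
compressed_size = n_symbols * avg_code_len = 4400 * 3.13 = 13772.0 bits
ratio = original_size / compressed_size = 35200 / 13772.0 = 2.5559

Compression ratio = 2.5559


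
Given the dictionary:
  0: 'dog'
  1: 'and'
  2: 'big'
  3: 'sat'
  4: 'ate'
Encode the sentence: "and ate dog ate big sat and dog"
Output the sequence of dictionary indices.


Look up each word in the dictionary:
  'and' -> 1
  'ate' -> 4
  'dog' -> 0
  'ate' -> 4
  'big' -> 2
  'sat' -> 3
  'and' -> 1
  'dog' -> 0

Encoded: [1, 4, 0, 4, 2, 3, 1, 0]


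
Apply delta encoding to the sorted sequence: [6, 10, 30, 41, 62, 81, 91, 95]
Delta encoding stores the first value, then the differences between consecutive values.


First value: 6
Deltas:
  10 - 6 = 4
  30 - 10 = 20
  41 - 30 = 11
  62 - 41 = 21
  81 - 62 = 19
  91 - 81 = 10
  95 - 91 = 4


Delta encoded: [6, 4, 20, 11, 21, 19, 10, 4]


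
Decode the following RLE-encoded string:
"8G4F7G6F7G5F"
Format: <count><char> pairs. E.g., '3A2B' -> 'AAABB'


Expanding each <count><char> pair:
  8G -> 'GGGGGGGG'
  4F -> 'FFFF'
  7G -> 'GGGGGGG'
  6F -> 'FFFFFF'
  7G -> 'GGGGGGG'
  5F -> 'FFFFF'

Decoded = GGGGGGGGFFFFGGGGGGGFFFFFFGGGGGGGFFFFF


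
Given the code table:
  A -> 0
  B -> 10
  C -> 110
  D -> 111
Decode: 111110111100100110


Decoding:
111 -> D
110 -> C
111 -> D
10 -> B
0 -> A
10 -> B
0 -> A
110 -> C


Result: DCDBABAC


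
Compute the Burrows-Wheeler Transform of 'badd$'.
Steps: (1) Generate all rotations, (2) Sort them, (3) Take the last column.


Rotations (sorted):
  0: $badd -> last char: d
  1: add$b -> last char: b
  2: badd$ -> last char: $
  3: d$bad -> last char: d
  4: dd$ba -> last char: a


BWT = db$da


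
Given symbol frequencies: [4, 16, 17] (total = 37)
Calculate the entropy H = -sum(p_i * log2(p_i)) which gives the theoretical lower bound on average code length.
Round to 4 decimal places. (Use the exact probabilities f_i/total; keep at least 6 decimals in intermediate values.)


Per-symbol terms -p_i * log2(p_i) with p_i = f_i/37:
  p = 4/37 = 0.108108: log2(p) = -3.209453, -p*log2(p) = 0.346968
  p = 16/37 = 0.432432: log2(p) = -1.209453, -p*log2(p) = 0.523007
  p = 17/37 = 0.459459: log2(p) = -1.121991, -p*log2(p) = 0.515509
H = 0.346968 + 0.523007 + 0.515509 = 1.385484

H = 1.3855 bits/symbol


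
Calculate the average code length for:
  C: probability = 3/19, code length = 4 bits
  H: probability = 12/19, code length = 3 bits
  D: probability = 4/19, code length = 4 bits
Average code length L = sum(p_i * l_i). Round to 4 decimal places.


Weighted contributions p_i * l_i:
  C: (3/19) * 4 = 12/19
  H: (12/19) * 3 = 36/19
  D: (4/19) * 4 = 16/19
Sum = (12 + 36 + 16)/19 = 64/19

L = 64/19 = 3.3684 bits/symbol


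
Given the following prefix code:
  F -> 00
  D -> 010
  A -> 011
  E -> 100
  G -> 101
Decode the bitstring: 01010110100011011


Decoding step by step:
Bits 010 -> D
Bits 101 -> G
Bits 101 -> G
Bits 00 -> F
Bits 011 -> A
Bits 011 -> A


Decoded message: DGGFAA


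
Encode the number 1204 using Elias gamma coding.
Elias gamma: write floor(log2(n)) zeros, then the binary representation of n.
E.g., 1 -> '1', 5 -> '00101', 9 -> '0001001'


num_bits = floor(log2(1204)) + 1 = 11
leading_zeros = num_bits - 1 = 10
binary(1204) = 10010110100

Elias gamma(1204) = '0000000000' + '10010110100' = 000000000010010110100 (21 bits)


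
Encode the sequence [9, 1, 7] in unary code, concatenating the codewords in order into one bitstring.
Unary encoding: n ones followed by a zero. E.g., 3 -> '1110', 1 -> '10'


Encode each number as n ones followed by a terminating 0:
  9 -> 1111111110 (10 bits)
  1 -> 10 (2 bits)
  7 -> 11111110 (8 bits)
Total length = 10 + 2 + 8 = 20 bits.

Unary([9, 1, 7]) = 11111111101011111110 (20 bits)


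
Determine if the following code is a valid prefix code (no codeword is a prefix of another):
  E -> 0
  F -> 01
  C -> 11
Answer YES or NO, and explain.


Checking each pair (does one codeword prefix another?):
  E='0' vs F='01': prefix -- VIOLATION

NO -- this is NOT a valid prefix code. E (0) is a prefix of F (01).


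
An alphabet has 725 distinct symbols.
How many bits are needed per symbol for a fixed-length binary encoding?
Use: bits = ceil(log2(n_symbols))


log2(725) = 9.5018
Bracket: 2^9 = 512 < 725 <= 2^10 = 1024
So ceil(log2(725)) = 10

bits = ceil(log2(725)) = ceil(9.5018) = 10 bits


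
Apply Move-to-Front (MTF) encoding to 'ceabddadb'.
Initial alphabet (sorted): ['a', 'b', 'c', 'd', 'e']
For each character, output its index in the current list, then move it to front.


MTF encoding:
'c': index 2 in ['a', 'b', 'c', 'd', 'e'] -> ['c', 'a', 'b', 'd', 'e']
'e': index 4 in ['c', 'a', 'b', 'd', 'e'] -> ['e', 'c', 'a', 'b', 'd']
'a': index 2 in ['e', 'c', 'a', 'b', 'd'] -> ['a', 'e', 'c', 'b', 'd']
'b': index 3 in ['a', 'e', 'c', 'b', 'd'] -> ['b', 'a', 'e', 'c', 'd']
'd': index 4 in ['b', 'a', 'e', 'c', 'd'] -> ['d', 'b', 'a', 'e', 'c']
'd': index 0 in ['d', 'b', 'a', 'e', 'c'] -> ['d', 'b', 'a', 'e', 'c']
'a': index 2 in ['d', 'b', 'a', 'e', 'c'] -> ['a', 'd', 'b', 'e', 'c']
'd': index 1 in ['a', 'd', 'b', 'e', 'c'] -> ['d', 'a', 'b', 'e', 'c']
'b': index 2 in ['d', 'a', 'b', 'e', 'c'] -> ['b', 'd', 'a', 'e', 'c']


Output: [2, 4, 2, 3, 4, 0, 2, 1, 2]


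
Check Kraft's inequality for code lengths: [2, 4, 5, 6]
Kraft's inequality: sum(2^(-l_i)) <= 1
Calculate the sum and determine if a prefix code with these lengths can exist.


Sum = 2^(-2) + 2^(-4) + 2^(-5) + 2^(-6)
    = 0.25 + 0.0625 + 0.03125 + 0.015625
    = 23/64 = 0.359375
Since 0.359375 <= 1, Kraft's inequality IS satisfied.
A prefix code with these lengths CAN exist.

Kraft sum = 0.359375. Satisfied.


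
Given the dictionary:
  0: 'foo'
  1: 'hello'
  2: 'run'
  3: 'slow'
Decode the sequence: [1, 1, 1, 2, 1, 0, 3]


Look up each index in the dictionary:
  1 -> 'hello'
  1 -> 'hello'
  1 -> 'hello'
  2 -> 'run'
  1 -> 'hello'
  0 -> 'foo'
  3 -> 'slow'

Decoded: "hello hello hello run hello foo slow"


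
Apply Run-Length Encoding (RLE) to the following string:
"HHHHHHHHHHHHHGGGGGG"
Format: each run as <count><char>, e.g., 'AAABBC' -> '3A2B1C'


Scanning runs left to right:
  i=0: run of 'H' x 13 -> '13H'
  i=13: run of 'G' x 6 -> '6G'

RLE = 13H6G


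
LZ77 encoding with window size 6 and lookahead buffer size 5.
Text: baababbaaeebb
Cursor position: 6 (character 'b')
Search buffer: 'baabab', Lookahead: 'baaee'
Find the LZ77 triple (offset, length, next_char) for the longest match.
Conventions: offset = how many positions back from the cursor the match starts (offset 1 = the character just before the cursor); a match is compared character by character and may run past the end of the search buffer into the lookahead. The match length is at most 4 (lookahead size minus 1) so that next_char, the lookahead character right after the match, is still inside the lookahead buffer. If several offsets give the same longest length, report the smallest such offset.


Try each offset into the search buffer:
  offset=1 (pos 5, char 'b'): match length 1
  offset=2 (pos 4, char 'a'): match length 0
  offset=3 (pos 3, char 'b'): match length 2
  offset=4 (pos 2, char 'a'): match length 0
  offset=5 (pos 1, char 'a'): match length 0
  offset=6 (pos 0, char 'b'): match length 3
Longest match has length 3 at offset 6.
next_char = character at position 6 + 3 = 9 -> 'e'

Best match: offset=6, length=3 (matching 'baa' starting at position 0)
LZ77 triple: (6, 3, 'e')


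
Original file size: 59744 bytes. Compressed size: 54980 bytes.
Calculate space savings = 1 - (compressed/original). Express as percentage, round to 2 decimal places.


ratio = compressed/original = 54980/59744 = 0.92026
savings = 1 - ratio = 1 - 0.92026 = 0.07974
as a percentage: 0.07974 * 100 = 7.97%

Space savings = 1 - 54980/59744 = 7.97%


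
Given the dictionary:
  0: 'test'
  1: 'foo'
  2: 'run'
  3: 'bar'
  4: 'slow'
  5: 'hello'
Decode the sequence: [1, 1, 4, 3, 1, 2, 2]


Look up each index in the dictionary:
  1 -> 'foo'
  1 -> 'foo'
  4 -> 'slow'
  3 -> 'bar'
  1 -> 'foo'
  2 -> 'run'
  2 -> 'run'

Decoded: "foo foo slow bar foo run run"


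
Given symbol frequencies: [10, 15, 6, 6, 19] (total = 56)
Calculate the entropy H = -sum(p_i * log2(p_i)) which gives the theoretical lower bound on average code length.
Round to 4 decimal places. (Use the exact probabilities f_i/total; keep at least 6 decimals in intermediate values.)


Per-symbol terms -p_i * log2(p_i) with p_i = f_i/56:
  p = 10/56 = 0.178571: log2(p) = -2.485427, -p*log2(p) = 0.443826
  p = 15/56 = 0.267857: log2(p) = -1.900464, -p*log2(p) = 0.509053
  p = 6/56 = 0.107143: log2(p) = -3.222392, -p*log2(p) = 0.345256
  p = 6/56 = 0.107143: log2(p) = -3.222392, -p*log2(p) = 0.345256
  p = 19/56 = 0.339286: log2(p) = -1.559427, -p*log2(p) = 0.529091
H = 0.443826 + 0.509053 + 0.345256 + 0.345256 + 0.529091 = 2.172482

H = 2.1725 bits/symbol


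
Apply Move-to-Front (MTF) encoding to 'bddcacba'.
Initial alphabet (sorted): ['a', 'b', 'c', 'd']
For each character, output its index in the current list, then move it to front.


MTF encoding:
'b': index 1 in ['a', 'b', 'c', 'd'] -> ['b', 'a', 'c', 'd']
'd': index 3 in ['b', 'a', 'c', 'd'] -> ['d', 'b', 'a', 'c']
'd': index 0 in ['d', 'b', 'a', 'c'] -> ['d', 'b', 'a', 'c']
'c': index 3 in ['d', 'b', 'a', 'c'] -> ['c', 'd', 'b', 'a']
'a': index 3 in ['c', 'd', 'b', 'a'] -> ['a', 'c', 'd', 'b']
'c': index 1 in ['a', 'c', 'd', 'b'] -> ['c', 'a', 'd', 'b']
'b': index 3 in ['c', 'a', 'd', 'b'] -> ['b', 'c', 'a', 'd']
'a': index 2 in ['b', 'c', 'a', 'd'] -> ['a', 'b', 'c', 'd']


Output: [1, 3, 0, 3, 3, 1, 3, 2]


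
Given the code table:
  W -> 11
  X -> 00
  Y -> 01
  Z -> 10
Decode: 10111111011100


Decoding:
10 -> Z
11 -> W
11 -> W
11 -> W
01 -> Y
11 -> W
00 -> X


Result: ZWWWYWX


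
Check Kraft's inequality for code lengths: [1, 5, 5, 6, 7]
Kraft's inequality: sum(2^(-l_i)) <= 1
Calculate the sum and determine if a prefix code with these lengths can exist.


Sum = 2^(-1) + 2^(-5) + 2^(-5) + 2^(-6) + 2^(-7)
    = 0.5 + 0.03125 + 0.03125 + 0.015625 + 0.0078125
    = 75/128 = 0.5859375
Since 0.5859375 <= 1, Kraft's inequality IS satisfied.
A prefix code with these lengths CAN exist.

Kraft sum = 0.5859375. Satisfied.


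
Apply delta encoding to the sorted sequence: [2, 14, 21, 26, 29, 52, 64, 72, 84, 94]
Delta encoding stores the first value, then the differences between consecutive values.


First value: 2
Deltas:
  14 - 2 = 12
  21 - 14 = 7
  26 - 21 = 5
  29 - 26 = 3
  52 - 29 = 23
  64 - 52 = 12
  72 - 64 = 8
  84 - 72 = 12
  94 - 84 = 10


Delta encoded: [2, 12, 7, 5, 3, 23, 12, 8, 12, 10]


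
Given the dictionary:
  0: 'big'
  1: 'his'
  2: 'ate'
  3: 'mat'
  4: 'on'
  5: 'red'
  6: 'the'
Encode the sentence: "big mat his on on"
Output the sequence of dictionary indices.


Look up each word in the dictionary:
  'big' -> 0
  'mat' -> 3
  'his' -> 1
  'on' -> 4
  'on' -> 4

Encoded: [0, 3, 1, 4, 4]


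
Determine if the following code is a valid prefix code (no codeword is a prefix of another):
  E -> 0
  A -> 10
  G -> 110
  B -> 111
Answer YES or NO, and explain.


Checking each pair (does one codeword prefix another?):
  E='0' vs A='10': no prefix
  E='0' vs G='110': no prefix
  E='0' vs B='111': no prefix
  A='10' vs E='0': no prefix
  A='10' vs G='110': no prefix
  A='10' vs B='111': no prefix
  G='110' vs E='0': no prefix
  G='110' vs A='10': no prefix
  G='110' vs B='111': no prefix
  B='111' vs E='0': no prefix
  B='111' vs A='10': no prefix
  B='111' vs G='110': no prefix
No violation found over all pairs.

YES -- this is a valid prefix code. No codeword is a prefix of any other codeword.


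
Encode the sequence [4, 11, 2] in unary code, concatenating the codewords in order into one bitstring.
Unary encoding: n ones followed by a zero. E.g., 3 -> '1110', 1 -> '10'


Encode each number as n ones followed by a terminating 0:
  4 -> 11110 (5 bits)
  11 -> 111111111110 (12 bits)
  2 -> 110 (3 bits)
Total length = 5 + 12 + 3 = 20 bits.

Unary([4, 11, 2]) = 11110111111111110110 (20 bits)


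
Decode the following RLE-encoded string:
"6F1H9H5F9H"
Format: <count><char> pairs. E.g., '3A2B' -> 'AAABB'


Expanding each <count><char> pair:
  6F -> 'FFFFFF'
  1H -> 'H'
  9H -> 'HHHHHHHHH'
  5F -> 'FFFFF'
  9H -> 'HHHHHHHHH'

Decoded = FFFFFFHHHHHHHHHHFFFFFHHHHHHHHH


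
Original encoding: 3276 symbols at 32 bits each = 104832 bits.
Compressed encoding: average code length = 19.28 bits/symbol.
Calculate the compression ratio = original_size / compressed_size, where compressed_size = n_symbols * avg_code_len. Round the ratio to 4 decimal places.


original_size = n_symbols * orig_bits = 3276 * 32 = 104832 bits
compressed_size = n_symbols * avg_code_len = 3276 * 19.28 = 63161.28 bits
ratio = original_size / compressed_size = 104832 / 63161.28 = 1.6598

Compression ratio = 1.6598


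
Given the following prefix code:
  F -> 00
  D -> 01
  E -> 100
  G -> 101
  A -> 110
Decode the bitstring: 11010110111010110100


Decoding step by step:
Bits 110 -> A
Bits 101 -> G
Bits 101 -> G
Bits 110 -> A
Bits 101 -> G
Bits 101 -> G
Bits 00 -> F


Decoded message: AGGAGGF


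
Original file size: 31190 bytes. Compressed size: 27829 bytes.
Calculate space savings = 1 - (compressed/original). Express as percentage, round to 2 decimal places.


ratio = compressed/original = 27829/31190 = 0.892241
savings = 1 - ratio = 1 - 0.892241 = 0.107759
as a percentage: 0.107759 * 100 = 10.78%

Space savings = 1 - 27829/31190 = 10.78%


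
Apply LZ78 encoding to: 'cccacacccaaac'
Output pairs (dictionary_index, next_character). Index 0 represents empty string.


LZ78 encoding steps:
Dictionary: {0: ''}
Step 1: w='' (idx 0), next='c' -> output (0, 'c'), add 'c' as idx 1
Step 2: w='c' (idx 1), next='c' -> output (1, 'c'), add 'cc' as idx 2
Step 3: w='' (idx 0), next='a' -> output (0, 'a'), add 'a' as idx 3
Step 4: w='c' (idx 1), next='a' -> output (1, 'a'), add 'ca' as idx 4
Step 5: w='cc' (idx 2), next='c' -> output (2, 'c'), add 'ccc' as idx 5
Step 6: w='a' (idx 3), next='a' -> output (3, 'a'), add 'aa' as idx 6
Step 7: w='a' (idx 3), next='c' -> output (3, 'c'), add 'ac' as idx 7


Encoded: [(0, 'c'), (1, 'c'), (0, 'a'), (1, 'a'), (2, 'c'), (3, 'a'), (3, 'c')]


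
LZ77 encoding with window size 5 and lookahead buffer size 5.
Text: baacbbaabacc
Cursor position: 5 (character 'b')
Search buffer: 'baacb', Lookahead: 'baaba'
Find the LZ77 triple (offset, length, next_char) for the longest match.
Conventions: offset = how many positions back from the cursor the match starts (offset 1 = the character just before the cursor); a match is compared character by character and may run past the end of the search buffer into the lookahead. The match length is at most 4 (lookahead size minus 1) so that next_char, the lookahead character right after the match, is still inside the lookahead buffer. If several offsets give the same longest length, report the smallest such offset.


Try each offset into the search buffer:
  offset=1 (pos 4, char 'b'): match length 1
  offset=2 (pos 3, char 'c'): match length 0
  offset=3 (pos 2, char 'a'): match length 0
  offset=4 (pos 1, char 'a'): match length 0
  offset=5 (pos 0, char 'b'): match length 3
Longest match has length 3 at offset 5.
next_char = character at position 5 + 3 = 8 -> 'b'

Best match: offset=5, length=3 (matching 'baa' starting at position 0)
LZ77 triple: (5, 3, 'b')


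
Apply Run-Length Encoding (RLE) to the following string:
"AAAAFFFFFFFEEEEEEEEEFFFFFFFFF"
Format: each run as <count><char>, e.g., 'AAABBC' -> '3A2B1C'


Scanning runs left to right:
  i=0: run of 'A' x 4 -> '4A'
  i=4: run of 'F' x 7 -> '7F'
  i=11: run of 'E' x 9 -> '9E'
  i=20: run of 'F' x 9 -> '9F'

RLE = 4A7F9E9F


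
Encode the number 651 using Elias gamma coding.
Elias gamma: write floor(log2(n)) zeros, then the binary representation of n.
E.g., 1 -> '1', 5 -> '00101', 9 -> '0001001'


num_bits = floor(log2(651)) + 1 = 10
leading_zeros = num_bits - 1 = 9
binary(651) = 1010001011

Elias gamma(651) = '000000000' + '1010001011' = 0000000001010001011 (19 bits)


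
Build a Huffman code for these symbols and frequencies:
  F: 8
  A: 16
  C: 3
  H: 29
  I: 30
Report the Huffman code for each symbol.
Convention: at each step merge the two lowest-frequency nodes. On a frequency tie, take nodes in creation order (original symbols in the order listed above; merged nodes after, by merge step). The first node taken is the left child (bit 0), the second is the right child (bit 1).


Huffman tree construction:
Step 1: Merge C(3) + F(8) = 11
Step 2: Merge (C+F)(11) + A(16) = 27
Step 3: Merge ((C+F)+A)(27) + H(29) = 56
Step 4: Merge I(30) + (((C+F)+A)+H)(56) = 86
Read each symbol's code off the tree from the root (left child = 0, right child = 1).

Codes:
  F: 1001 (length 4)
  A: 101 (length 3)
  C: 1000 (length 4)
  H: 11 (length 2)
  I: 0 (length 1)
Average code length: 180/86 = 2.0930 bits/symbol


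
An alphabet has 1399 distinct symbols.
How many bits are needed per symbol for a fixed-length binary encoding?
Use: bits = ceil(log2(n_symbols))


log2(1399) = 10.4502
Bracket: 2^10 = 1024 < 1399 <= 2^11 = 2048
So ceil(log2(1399)) = 11

bits = ceil(log2(1399)) = ceil(10.4502) = 11 bits


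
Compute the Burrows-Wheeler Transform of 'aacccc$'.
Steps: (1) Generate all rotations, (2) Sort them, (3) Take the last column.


Rotations (sorted):
  0: $aacccc -> last char: c
  1: aacccc$ -> last char: $
  2: acccc$a -> last char: a
  3: c$aaccc -> last char: c
  4: cc$aacc -> last char: c
  5: ccc$aac -> last char: c
  6: cccc$aa -> last char: a


BWT = c$accca


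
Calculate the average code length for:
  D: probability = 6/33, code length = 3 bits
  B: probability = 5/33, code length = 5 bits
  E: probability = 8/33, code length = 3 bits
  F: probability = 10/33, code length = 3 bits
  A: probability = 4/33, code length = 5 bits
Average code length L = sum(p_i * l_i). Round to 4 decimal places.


Weighted contributions p_i * l_i:
  D: (6/33) * 3 = 18/33
  B: (5/33) * 5 = 25/33
  E: (8/33) * 3 = 24/33
  F: (10/33) * 3 = 30/33
  A: (4/33) * 5 = 20/33
Sum = (18 + 25 + 24 + 30 + 20)/33 = 117/33

L = 117/33 = 3.5455 bits/symbol


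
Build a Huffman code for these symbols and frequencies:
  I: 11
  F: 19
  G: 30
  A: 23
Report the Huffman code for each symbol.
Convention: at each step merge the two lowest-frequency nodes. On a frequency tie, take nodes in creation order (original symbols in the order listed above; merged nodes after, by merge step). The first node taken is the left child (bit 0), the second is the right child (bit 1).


Huffman tree construction:
Step 1: Merge I(11) + F(19) = 30
Step 2: Merge A(23) + G(30) = 53
Step 3: Merge (I+F)(30) + (A+G)(53) = 83
Read each symbol's code off the tree from the root (left child = 0, right child = 1).

Codes:
  I: 00 (length 2)
  F: 01 (length 2)
  G: 11 (length 2)
  A: 10 (length 2)
Average code length: 166/83 = 2.0000 bits/symbol


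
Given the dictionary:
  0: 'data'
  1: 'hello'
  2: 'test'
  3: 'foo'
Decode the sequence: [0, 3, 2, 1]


Look up each index in the dictionary:
  0 -> 'data'
  3 -> 'foo'
  2 -> 'test'
  1 -> 'hello'

Decoded: "data foo test hello"


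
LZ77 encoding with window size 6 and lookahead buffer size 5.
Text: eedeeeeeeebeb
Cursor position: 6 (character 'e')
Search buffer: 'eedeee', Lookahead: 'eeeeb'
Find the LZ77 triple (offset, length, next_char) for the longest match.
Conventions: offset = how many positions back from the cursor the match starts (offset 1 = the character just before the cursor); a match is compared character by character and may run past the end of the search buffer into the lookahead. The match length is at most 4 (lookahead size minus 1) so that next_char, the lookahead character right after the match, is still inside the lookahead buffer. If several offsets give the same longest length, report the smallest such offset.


Try each offset into the search buffer:
  offset=1 (pos 5, char 'e'): match length 4
  offset=2 (pos 4, char 'e'): match length 4
  offset=3 (pos 3, char 'e'): match length 4
  offset=4 (pos 2, char 'd'): match length 0
  offset=5 (pos 1, char 'e'): match length 1
  offset=6 (pos 0, char 'e'): match length 2
Longest match has length 4, found at offsets 1, 2, 3; take the smallest, offset 1.
next_char = character at position 6 + 4 = 10 -> 'b'

Best match: offset=1, length=4 (matching 'eeee' starting at position 5)
LZ77 triple: (1, 4, 'b')


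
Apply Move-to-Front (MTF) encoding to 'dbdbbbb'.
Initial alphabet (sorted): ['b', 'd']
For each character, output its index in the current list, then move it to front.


MTF encoding:
'd': index 1 in ['b', 'd'] -> ['d', 'b']
'b': index 1 in ['d', 'b'] -> ['b', 'd']
'd': index 1 in ['b', 'd'] -> ['d', 'b']
'b': index 1 in ['d', 'b'] -> ['b', 'd']
'b': index 0 in ['b', 'd'] -> ['b', 'd']
'b': index 0 in ['b', 'd'] -> ['b', 'd']
'b': index 0 in ['b', 'd'] -> ['b', 'd']


Output: [1, 1, 1, 1, 0, 0, 0]


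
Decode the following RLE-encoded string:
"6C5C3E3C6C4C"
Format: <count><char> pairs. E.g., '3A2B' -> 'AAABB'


Expanding each <count><char> pair:
  6C -> 'CCCCCC'
  5C -> 'CCCCC'
  3E -> 'EEE'
  3C -> 'CCC'
  6C -> 'CCCCCC'
  4C -> 'CCCC'

Decoded = CCCCCCCCCCCEEECCCCCCCCCCCCC


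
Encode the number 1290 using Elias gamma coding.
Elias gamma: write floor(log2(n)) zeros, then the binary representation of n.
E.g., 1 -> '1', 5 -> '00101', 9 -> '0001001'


num_bits = floor(log2(1290)) + 1 = 11
leading_zeros = num_bits - 1 = 10
binary(1290) = 10100001010

Elias gamma(1290) = '0000000000' + '10100001010' = 000000000010100001010 (21 bits)


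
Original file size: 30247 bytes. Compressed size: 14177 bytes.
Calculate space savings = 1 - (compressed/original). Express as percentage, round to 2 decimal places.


ratio = compressed/original = 14177/30247 = 0.468708
savings = 1 - ratio = 1 - 0.468708 = 0.531292
as a percentage: 0.531292 * 100 = 53.13%

Space savings = 1 - 14177/30247 = 53.13%


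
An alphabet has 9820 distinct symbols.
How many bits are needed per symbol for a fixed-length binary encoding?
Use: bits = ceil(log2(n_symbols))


log2(9820) = 13.2615
Bracket: 2^13 = 8192 < 9820 <= 2^14 = 16384
So ceil(log2(9820)) = 14

bits = ceil(log2(9820)) = ceil(13.2615) = 14 bits


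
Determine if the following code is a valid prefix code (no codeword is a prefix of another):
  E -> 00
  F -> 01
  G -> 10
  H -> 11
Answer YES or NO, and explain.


Checking each pair (does one codeword prefix another?):
  E='00' vs F='01': no prefix
  E='00' vs G='10': no prefix
  E='00' vs H='11': no prefix
  F='01' vs E='00': no prefix
  F='01' vs G='10': no prefix
  F='01' vs H='11': no prefix
  G='10' vs E='00': no prefix
  G='10' vs F='01': no prefix
  G='10' vs H='11': no prefix
  H='11' vs E='00': no prefix
  H='11' vs F='01': no prefix
  H='11' vs G='10': no prefix
No violation found over all pairs.

YES -- this is a valid prefix code. No codeword is a prefix of any other codeword.


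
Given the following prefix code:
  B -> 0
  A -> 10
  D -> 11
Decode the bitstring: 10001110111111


Decoding step by step:
Bits 10 -> A
Bits 0 -> B
Bits 0 -> B
Bits 11 -> D
Bits 10 -> A
Bits 11 -> D
Bits 11 -> D
Bits 11 -> D


Decoded message: ABBDADDD


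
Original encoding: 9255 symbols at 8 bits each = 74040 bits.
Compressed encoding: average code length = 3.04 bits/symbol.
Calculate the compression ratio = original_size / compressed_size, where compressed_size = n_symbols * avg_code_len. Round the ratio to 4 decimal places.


original_size = n_symbols * orig_bits = 9255 * 8 = 74040 bits
compressed_size = n_symbols * avg_code_len = 9255 * 3.04 = 28135.2 bits
ratio = original_size / compressed_size = 74040 / 28135.2 = 2.6316

Compression ratio = 2.6316


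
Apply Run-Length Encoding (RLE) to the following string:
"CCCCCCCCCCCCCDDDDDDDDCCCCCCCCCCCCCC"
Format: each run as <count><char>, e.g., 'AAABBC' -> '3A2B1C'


Scanning runs left to right:
  i=0: run of 'C' x 13 -> '13C'
  i=13: run of 'D' x 8 -> '8D'
  i=21: run of 'C' x 14 -> '14C'

RLE = 13C8D14C


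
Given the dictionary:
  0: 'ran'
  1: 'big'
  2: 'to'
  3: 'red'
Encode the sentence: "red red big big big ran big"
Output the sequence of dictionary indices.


Look up each word in the dictionary:
  'red' -> 3
  'red' -> 3
  'big' -> 1
  'big' -> 1
  'big' -> 1
  'ran' -> 0
  'big' -> 1

Encoded: [3, 3, 1, 1, 1, 0, 1]


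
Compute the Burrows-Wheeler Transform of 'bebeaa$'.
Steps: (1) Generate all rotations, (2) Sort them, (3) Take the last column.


Rotations (sorted):
  0: $bebeaa -> last char: a
  1: a$bebea -> last char: a
  2: aa$bebe -> last char: e
  3: beaa$be -> last char: e
  4: bebeaa$ -> last char: $
  5: eaa$beb -> last char: b
  6: ebeaa$b -> last char: b


BWT = aaee$bb


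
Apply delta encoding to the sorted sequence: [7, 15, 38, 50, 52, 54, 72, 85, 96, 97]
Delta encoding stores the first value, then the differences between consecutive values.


First value: 7
Deltas:
  15 - 7 = 8
  38 - 15 = 23
  50 - 38 = 12
  52 - 50 = 2
  54 - 52 = 2
  72 - 54 = 18
  85 - 72 = 13
  96 - 85 = 11
  97 - 96 = 1


Delta encoded: [7, 8, 23, 12, 2, 2, 18, 13, 11, 1]


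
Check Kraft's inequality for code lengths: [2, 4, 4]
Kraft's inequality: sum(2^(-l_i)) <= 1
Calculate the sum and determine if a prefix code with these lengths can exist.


Sum = 2^(-2) + 2^(-4) + 2^(-4)
    = 0.25 + 0.0625 + 0.0625
    = 6/16 = 0.375
Since 0.375 <= 1, Kraft's inequality IS satisfied.
A prefix code with these lengths CAN exist.

Kraft sum = 0.375. Satisfied.


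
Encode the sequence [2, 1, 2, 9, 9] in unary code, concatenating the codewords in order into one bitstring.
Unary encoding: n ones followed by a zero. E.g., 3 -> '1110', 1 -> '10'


Encode each number as n ones followed by a terminating 0:
  2 -> 110 (3 bits)
  1 -> 10 (2 bits)
  2 -> 110 (3 bits)
  9 -> 1111111110 (10 bits)
  9 -> 1111111110 (10 bits)
Total length = 3 + 2 + 3 + 10 + 10 = 28 bits.

Unary([2, 1, 2, 9, 9]) = 1101011011111111101111111110 (28 bits)


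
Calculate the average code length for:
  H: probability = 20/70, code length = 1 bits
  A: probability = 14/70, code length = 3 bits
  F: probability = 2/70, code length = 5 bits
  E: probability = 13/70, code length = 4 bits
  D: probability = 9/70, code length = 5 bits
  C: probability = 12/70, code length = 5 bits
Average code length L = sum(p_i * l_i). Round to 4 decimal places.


Weighted contributions p_i * l_i:
  H: (20/70) * 1 = 20/70
  A: (14/70) * 3 = 42/70
  F: (2/70) * 5 = 10/70
  E: (13/70) * 4 = 52/70
  D: (9/70) * 5 = 45/70
  C: (12/70) * 5 = 60/70
Sum = (20 + 42 + 10 + 52 + 45 + 60)/70 = 229/70

L = 229/70 = 3.2714 bits/symbol


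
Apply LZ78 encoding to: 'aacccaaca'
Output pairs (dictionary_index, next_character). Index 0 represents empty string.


LZ78 encoding steps:
Dictionary: {0: ''}
Step 1: w='' (idx 0), next='a' -> output (0, 'a'), add 'a' as idx 1
Step 2: w='a' (idx 1), next='c' -> output (1, 'c'), add 'ac' as idx 2
Step 3: w='' (idx 0), next='c' -> output (0, 'c'), add 'c' as idx 3
Step 4: w='c' (idx 3), next='a' -> output (3, 'a'), add 'ca' as idx 4
Step 5: w='ac' (idx 2), next='a' -> output (2, 'a'), add 'aca' as idx 5


Encoded: [(0, 'a'), (1, 'c'), (0, 'c'), (3, 'a'), (2, 'a')]


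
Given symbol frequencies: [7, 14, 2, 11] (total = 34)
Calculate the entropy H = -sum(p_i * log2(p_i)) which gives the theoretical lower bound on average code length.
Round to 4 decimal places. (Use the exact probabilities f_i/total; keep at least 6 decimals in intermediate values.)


Per-symbol terms -p_i * log2(p_i) with p_i = f_i/34:
  p = 7/34 = 0.205882: log2(p) = -2.280108, -p*log2(p) = 0.469434
  p = 14/34 = 0.411765: log2(p) = -1.280108, -p*log2(p) = 0.527103
  p = 2/34 = 0.058824: log2(p) = -4.087463, -p*log2(p) = 0.240439
  p = 11/34 = 0.323529: log2(p) = -1.628031, -p*log2(p) = 0.526716
H = 0.469434 + 0.527103 + 0.240439 + 0.526716 = 1.763692

H = 1.7637 bits/symbol


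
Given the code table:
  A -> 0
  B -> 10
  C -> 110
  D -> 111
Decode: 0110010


Decoding:
0 -> A
110 -> C
0 -> A
10 -> B


Result: ACAB


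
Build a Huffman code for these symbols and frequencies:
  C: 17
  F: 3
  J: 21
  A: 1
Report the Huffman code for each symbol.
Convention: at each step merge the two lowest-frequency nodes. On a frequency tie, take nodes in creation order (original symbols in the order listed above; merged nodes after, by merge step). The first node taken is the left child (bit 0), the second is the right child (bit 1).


Huffman tree construction:
Step 1: Merge A(1) + F(3) = 4
Step 2: Merge (A+F)(4) + C(17) = 21
Step 3: Merge J(21) + ((A+F)+C)(21) = 42
Read each symbol's code off the tree from the root (left child = 0, right child = 1).

Codes:
  C: 11 (length 2)
  F: 101 (length 3)
  J: 0 (length 1)
  A: 100 (length 3)
Average code length: 67/42 = 1.5952 bits/symbol


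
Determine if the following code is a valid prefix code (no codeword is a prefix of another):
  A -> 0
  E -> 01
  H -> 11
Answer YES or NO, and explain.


Checking each pair (does one codeword prefix another?):
  A='0' vs E='01': prefix -- VIOLATION

NO -- this is NOT a valid prefix code. A (0) is a prefix of E (01).


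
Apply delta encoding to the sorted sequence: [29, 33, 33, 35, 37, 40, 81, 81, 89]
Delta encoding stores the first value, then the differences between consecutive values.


First value: 29
Deltas:
  33 - 29 = 4
  33 - 33 = 0
  35 - 33 = 2
  37 - 35 = 2
  40 - 37 = 3
  81 - 40 = 41
  81 - 81 = 0
  89 - 81 = 8


Delta encoded: [29, 4, 0, 2, 2, 3, 41, 0, 8]


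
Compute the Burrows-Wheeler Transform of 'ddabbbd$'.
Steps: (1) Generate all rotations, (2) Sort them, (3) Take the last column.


Rotations (sorted):
  0: $ddabbbd -> last char: d
  1: abbbd$dd -> last char: d
  2: bbbd$dda -> last char: a
  3: bbd$ddab -> last char: b
  4: bd$ddabb -> last char: b
  5: d$ddabbb -> last char: b
  6: dabbbd$d -> last char: d
  7: ddabbbd$ -> last char: $


BWT = ddabbbd$


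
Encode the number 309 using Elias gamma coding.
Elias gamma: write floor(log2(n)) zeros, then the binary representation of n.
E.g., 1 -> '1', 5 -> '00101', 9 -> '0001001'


num_bits = floor(log2(309)) + 1 = 9
leading_zeros = num_bits - 1 = 8
binary(309) = 100110101

Elias gamma(309) = '00000000' + '100110101' = 00000000100110101 (17 bits)


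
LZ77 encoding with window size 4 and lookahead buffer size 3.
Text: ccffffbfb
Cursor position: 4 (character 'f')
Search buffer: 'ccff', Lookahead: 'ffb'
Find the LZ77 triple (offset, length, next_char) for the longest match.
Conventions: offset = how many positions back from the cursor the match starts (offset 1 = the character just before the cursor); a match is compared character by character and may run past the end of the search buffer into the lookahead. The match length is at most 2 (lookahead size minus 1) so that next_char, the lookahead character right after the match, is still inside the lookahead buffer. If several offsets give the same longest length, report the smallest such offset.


Try each offset into the search buffer:
  offset=1 (pos 3, char 'f'): match length 2
  offset=2 (pos 2, char 'f'): match length 2
  offset=3 (pos 1, char 'c'): match length 0
  offset=4 (pos 0, char 'c'): match length 0
Longest match has length 2, found at offsets 1, 2; take the smallest, offset 1.
next_char = character at position 4 + 2 = 6 -> 'b'

Best match: offset=1, length=2 (matching 'ff' starting at position 3)
LZ77 triple: (1, 2, 'b')


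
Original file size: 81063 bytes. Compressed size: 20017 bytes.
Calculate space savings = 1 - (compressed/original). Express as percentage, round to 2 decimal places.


ratio = compressed/original = 20017/81063 = 0.246931
savings = 1 - ratio = 1 - 0.246931 = 0.753069
as a percentage: 0.753069 * 100 = 75.31%

Space savings = 1 - 20017/81063 = 75.31%


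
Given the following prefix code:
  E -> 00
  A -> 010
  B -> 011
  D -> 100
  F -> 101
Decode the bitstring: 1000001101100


Decoding step by step:
Bits 100 -> D
Bits 00 -> E
Bits 011 -> B
Bits 011 -> B
Bits 00 -> E


Decoded message: DEBBE


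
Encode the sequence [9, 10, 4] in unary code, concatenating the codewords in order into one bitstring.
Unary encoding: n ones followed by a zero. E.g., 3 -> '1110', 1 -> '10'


Encode each number as n ones followed by a terminating 0:
  9 -> 1111111110 (10 bits)
  10 -> 11111111110 (11 bits)
  4 -> 11110 (5 bits)
Total length = 10 + 11 + 5 = 26 bits.

Unary([9, 10, 4]) = 11111111101111111111011110 (26 bits)


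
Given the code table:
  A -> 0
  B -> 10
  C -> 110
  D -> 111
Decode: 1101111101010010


Decoding:
110 -> C
111 -> D
110 -> C
10 -> B
10 -> B
0 -> A
10 -> B


Result: CDCBBAB


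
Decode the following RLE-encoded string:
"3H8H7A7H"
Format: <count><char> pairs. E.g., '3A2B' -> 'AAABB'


Expanding each <count><char> pair:
  3H -> 'HHH'
  8H -> 'HHHHHHHH'
  7A -> 'AAAAAAA'
  7H -> 'HHHHHHH'

Decoded = HHHHHHHHHHHAAAAAAAHHHHHHH


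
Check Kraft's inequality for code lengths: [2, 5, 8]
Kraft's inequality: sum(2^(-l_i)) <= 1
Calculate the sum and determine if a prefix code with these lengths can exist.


Sum = 2^(-2) + 2^(-5) + 2^(-8)
    = 0.25 + 0.03125 + 0.00390625
    = 73/256 = 0.28515625
Since 0.28515625 <= 1, Kraft's inequality IS satisfied.
A prefix code with these lengths CAN exist.

Kraft sum = 0.28515625. Satisfied.


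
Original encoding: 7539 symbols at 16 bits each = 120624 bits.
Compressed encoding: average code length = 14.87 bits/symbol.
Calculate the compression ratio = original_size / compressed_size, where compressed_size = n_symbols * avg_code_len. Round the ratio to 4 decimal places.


original_size = n_symbols * orig_bits = 7539 * 16 = 120624 bits
compressed_size = n_symbols * avg_code_len = 7539 * 14.87 = 112104.93 bits
ratio = original_size / compressed_size = 120624 / 112104.93 = 1.076

Compression ratio = 1.076


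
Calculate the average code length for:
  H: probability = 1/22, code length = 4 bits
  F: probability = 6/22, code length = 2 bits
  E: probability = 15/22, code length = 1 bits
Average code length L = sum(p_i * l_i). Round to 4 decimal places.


Weighted contributions p_i * l_i:
  H: (1/22) * 4 = 4/22
  F: (6/22) * 2 = 12/22
  E: (15/22) * 1 = 15/22
Sum = (4 + 12 + 15)/22 = 31/22

L = 31/22 = 1.4091 bits/symbol


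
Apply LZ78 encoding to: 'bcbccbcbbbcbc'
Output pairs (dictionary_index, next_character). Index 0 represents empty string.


LZ78 encoding steps:
Dictionary: {0: ''}
Step 1: w='' (idx 0), next='b' -> output (0, 'b'), add 'b' as idx 1
Step 2: w='' (idx 0), next='c' -> output (0, 'c'), add 'c' as idx 2
Step 3: w='b' (idx 1), next='c' -> output (1, 'c'), add 'bc' as idx 3
Step 4: w='c' (idx 2), next='b' -> output (2, 'b'), add 'cb' as idx 4
Step 5: w='cb' (idx 4), next='b' -> output (4, 'b'), add 'cbb' as idx 5
Step 6: w='bc' (idx 3), next='b' -> output (3, 'b'), add 'bcb' as idx 6
Step 7: w='c' (idx 2), end of input -> output (2, '')


Encoded: [(0, 'b'), (0, 'c'), (1, 'c'), (2, 'b'), (4, 'b'), (3, 'b'), (2, '')]


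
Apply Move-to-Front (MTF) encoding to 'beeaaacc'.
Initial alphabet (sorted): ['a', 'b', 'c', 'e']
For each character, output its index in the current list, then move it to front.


MTF encoding:
'b': index 1 in ['a', 'b', 'c', 'e'] -> ['b', 'a', 'c', 'e']
'e': index 3 in ['b', 'a', 'c', 'e'] -> ['e', 'b', 'a', 'c']
'e': index 0 in ['e', 'b', 'a', 'c'] -> ['e', 'b', 'a', 'c']
'a': index 2 in ['e', 'b', 'a', 'c'] -> ['a', 'e', 'b', 'c']
'a': index 0 in ['a', 'e', 'b', 'c'] -> ['a', 'e', 'b', 'c']
'a': index 0 in ['a', 'e', 'b', 'c'] -> ['a', 'e', 'b', 'c']
'c': index 3 in ['a', 'e', 'b', 'c'] -> ['c', 'a', 'e', 'b']
'c': index 0 in ['c', 'a', 'e', 'b'] -> ['c', 'a', 'e', 'b']


Output: [1, 3, 0, 2, 0, 0, 3, 0]


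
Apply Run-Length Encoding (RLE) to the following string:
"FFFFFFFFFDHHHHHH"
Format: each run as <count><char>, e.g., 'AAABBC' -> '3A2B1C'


Scanning runs left to right:
  i=0: run of 'F' x 9 -> '9F'
  i=9: run of 'D' x 1 -> '1D'
  i=10: run of 'H' x 6 -> '6H'

RLE = 9F1D6H


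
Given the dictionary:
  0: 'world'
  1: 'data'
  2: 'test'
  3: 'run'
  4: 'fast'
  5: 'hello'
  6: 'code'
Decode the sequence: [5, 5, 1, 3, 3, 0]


Look up each index in the dictionary:
  5 -> 'hello'
  5 -> 'hello'
  1 -> 'data'
  3 -> 'run'
  3 -> 'run'
  0 -> 'world'

Decoded: "hello hello data run run world"


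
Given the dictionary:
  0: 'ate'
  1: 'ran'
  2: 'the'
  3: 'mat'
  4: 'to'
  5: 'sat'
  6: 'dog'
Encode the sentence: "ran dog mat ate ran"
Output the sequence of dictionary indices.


Look up each word in the dictionary:
  'ran' -> 1
  'dog' -> 6
  'mat' -> 3
  'ate' -> 0
  'ran' -> 1

Encoded: [1, 6, 3, 0, 1]


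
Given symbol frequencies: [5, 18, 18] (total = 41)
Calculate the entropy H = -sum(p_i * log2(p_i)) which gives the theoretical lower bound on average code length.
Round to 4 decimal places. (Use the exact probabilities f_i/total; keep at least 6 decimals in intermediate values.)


Per-symbol terms -p_i * log2(p_i) with p_i = f_i/41:
  p = 5/41 = 0.121951: log2(p) = -3.035624, -p*log2(p) = 0.370198
  p = 18/41 = 0.439024: log2(p) = -1.187627, -p*log2(p) = 0.521397
  p = 18/41 = 0.439024: log2(p) = -1.187627, -p*log2(p) = 0.521397
H = 0.370198 + 0.521397 + 0.521397 = 1.412992

H = 1.413 bits/symbol
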